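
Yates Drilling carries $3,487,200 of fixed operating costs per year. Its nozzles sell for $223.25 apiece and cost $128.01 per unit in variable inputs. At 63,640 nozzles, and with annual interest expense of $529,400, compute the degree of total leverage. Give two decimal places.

2.96

At 63,640 units, contribution = 63,640 × $95.24 = $6,061,073.60.
EBIT = $6,061,073.60 − $3,487,200 = $2,573,873.60. Interest = $529,400.00, so EBIT − I = $2,044,473.60.
Degree of total leverage = total CM / (EBIT − interest) = $6,061,073.60 / $2,044,473.60 = 2.9646.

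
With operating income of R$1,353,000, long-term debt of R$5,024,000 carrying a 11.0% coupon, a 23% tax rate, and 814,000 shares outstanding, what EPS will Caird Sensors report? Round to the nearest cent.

Interest = R$552,640.00, so EBT = R$1,353,000 − R$552,640.00 = R$800,360.00.
After tax at 23%: net income = R$800,360.00 × 0.77 = R$616,277.20.
EPS = R$616,277.20 ÷ 814,000 = R$0.76.

R$0.76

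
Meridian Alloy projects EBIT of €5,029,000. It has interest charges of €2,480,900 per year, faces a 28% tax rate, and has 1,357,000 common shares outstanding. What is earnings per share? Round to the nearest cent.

Pre-tax income = €5,029,000 − €2,480,900.00 = €2,548,100.00.
Net income = €2,548,100.00 × (1 − 0.28) = €1,834,632.00.
Per share: €1,834,632.00 / 1,357,000 shares = €1.35.

€1.35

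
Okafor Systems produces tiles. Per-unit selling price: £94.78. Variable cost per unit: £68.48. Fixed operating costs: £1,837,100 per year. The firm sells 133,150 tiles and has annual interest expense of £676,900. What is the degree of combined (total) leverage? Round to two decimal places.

3.54

Total contribution margin = 133,150 × £26.30 = £3,501,845.00.
Operating income = contribution − fixed costs = £3,501,845.00 − £1,837,100 = £1,664,745.00. Interest = £676,900.00.
DOL = £3,501,845.00 ÷ £1,664,745.00 = 2.1035; DFL = £1,664,745.00 ÷ £987,845.00 = 1.6852.
Combined leverage = 2.1035 × 1.6852 = 3.5448.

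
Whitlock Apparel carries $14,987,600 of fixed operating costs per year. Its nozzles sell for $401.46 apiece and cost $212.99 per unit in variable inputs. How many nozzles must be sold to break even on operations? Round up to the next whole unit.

79,523 nozzles

Unit CM = price − variable cost = $401.46 − $212.99 = $188.47.
Units to break even: $14,987,600 ÷ $188.47 = 79,522.47, rounded up to 79,523.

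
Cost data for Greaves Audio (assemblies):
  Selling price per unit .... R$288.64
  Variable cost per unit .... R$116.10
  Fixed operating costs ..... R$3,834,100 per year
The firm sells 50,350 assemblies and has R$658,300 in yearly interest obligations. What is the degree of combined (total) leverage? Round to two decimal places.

2.07

Contribution at this volume is 50,350 × R$172.54 = R$8,687,389.00.
Subtracting fixed costs: EBIT = R$8,687,389.00 − R$3,834,100 = R$4,853,289.00. Interest = R$658,300.00.
DOL = R$8,687,389.00 ÷ R$4,853,289.00 = 1.7900; DFL = R$4,853,289.00 ÷ R$4,194,989.00 = 1.1569.
Combined leverage = 1.7900 × 1.1569 = 2.0709.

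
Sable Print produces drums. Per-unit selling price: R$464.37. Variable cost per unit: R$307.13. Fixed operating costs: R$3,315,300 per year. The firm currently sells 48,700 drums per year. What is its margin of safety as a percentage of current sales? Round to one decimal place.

56.7%

Unit CM = price − variable cost = R$464.37 − R$307.13 = R$157.24. Break-even units = R$3,315,300 ÷ R$157.24 = 21,084.33; break-even revenue = 21,084.33 × R$464.37 = R$9,790,930.18.
Actual sales revenue = 48,700 × R$464.37 = R$22,614,819.00.
Margin of safety = (R$22,614,819.00 − R$9,790,930.18) ÷ R$22,614,819.00 = 56.7%.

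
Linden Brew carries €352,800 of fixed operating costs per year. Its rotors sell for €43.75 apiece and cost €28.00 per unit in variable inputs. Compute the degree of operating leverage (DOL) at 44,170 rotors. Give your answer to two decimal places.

Contribution at this volume is 44,170 × €15.75 = €695,677.50.
Subtracting fixed costs: EBIT = €695,677.50 − €352,800 = €342,877.50.
Degree of operating leverage = €695,677.50 / €342,877.50 = 2.0289.

2.03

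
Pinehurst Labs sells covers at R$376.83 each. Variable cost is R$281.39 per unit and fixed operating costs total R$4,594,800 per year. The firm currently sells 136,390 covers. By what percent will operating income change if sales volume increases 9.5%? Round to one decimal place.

Total contribution margin = 136,390 × R$95.44 = R$13,017,061.60.
Operating income = contribution − fixed costs = R$13,017,061.60 − R$4,594,800 = R$8,422,261.60.
Degree of operating leverage = R$13,017,061.60 / R$8,422,261.60 = 1.5456.
%ΔEBIT = DOL × %ΔSales = 1.5456 × +9.5% = +14.7%.

+14.7%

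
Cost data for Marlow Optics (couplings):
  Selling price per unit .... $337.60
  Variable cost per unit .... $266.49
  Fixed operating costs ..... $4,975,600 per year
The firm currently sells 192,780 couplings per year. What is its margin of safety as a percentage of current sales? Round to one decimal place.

63.7%

Unit CM = price − variable cost = $337.60 − $266.49 = $71.11. Break-even units = $4,975,600 ÷ $71.11 = 69,970.47; break-even revenue = 69,970.47 × $337.60 = $23,622,030.09.
Actual sales revenue = 192,780 × $337.60 = $65,082,528.00.
Margin of safety = ($65,082,528.00 − $23,622,030.09) ÷ $65,082,528.00 = 63.7%.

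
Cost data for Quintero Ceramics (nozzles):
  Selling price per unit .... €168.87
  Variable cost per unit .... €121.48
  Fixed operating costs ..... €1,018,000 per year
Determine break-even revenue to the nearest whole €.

CM per unit = €168.87 − €121.48 = €47.39; CM ratio = €47.39 / €168.87 = 0.2806.
Break-even sales = FC ÷ CM ratio = €1,018,000 × €168.87 / €47.39 = €3,627,551.

€3,627,551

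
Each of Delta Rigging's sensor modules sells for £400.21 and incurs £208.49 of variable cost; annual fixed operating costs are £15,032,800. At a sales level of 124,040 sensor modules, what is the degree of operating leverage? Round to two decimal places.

Total contribution margin = 124,040 × £191.72 = £23,780,948.80.
EBIT = £23,780,948.80 − £15,032,800 = £8,748,148.80.
Degree of operating leverage = £23,780,948.80 / £8,748,148.80 = 2.7184.

2.72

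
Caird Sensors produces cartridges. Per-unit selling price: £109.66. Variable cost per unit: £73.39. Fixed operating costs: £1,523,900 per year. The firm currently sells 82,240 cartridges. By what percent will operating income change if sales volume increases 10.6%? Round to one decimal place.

Contribution at this volume is 82,240 × £36.27 = £2,982,844.80.
Operating income = contribution − fixed costs = £2,982,844.80 − £1,523,900 = £1,458,944.80.
So DOL = total CM / EBIT = £2,982,844.80 / £1,458,944.80 = 2.0445.
Operating income changes by 2.0445 × +10.6% = +21.7%.

+21.7%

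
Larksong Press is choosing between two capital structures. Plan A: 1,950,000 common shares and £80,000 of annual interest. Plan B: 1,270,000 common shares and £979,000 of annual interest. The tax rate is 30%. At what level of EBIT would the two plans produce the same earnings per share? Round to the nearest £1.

Set EPS_A = EPS_B: (EBIT − £80,000)(1 − 0.30) ÷ 1,950,000 = (EBIT − £979,000)(1 − 0.30) ÷ 1,270,000.
Cancelling (1 − t) and cross-multiplying: 1,270,000·(EBIT − 80,000) = 1,950,000·(EBIT − 979,000).
Solving, EBIT = (979,000·1,950,000 − 80,000·1,270,000) / (1,950,000 − 1,270,000) = 1,807,450,000,000 / 680,000 = 2,658,014.71.

£2,658,015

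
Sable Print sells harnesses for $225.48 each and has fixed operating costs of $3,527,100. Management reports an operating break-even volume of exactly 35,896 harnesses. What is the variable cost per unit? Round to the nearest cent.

$127.22

Contribution per unit must be FC / Q = $3,527,100 / 35,896 = $98.2589.
Variable cost per unit = $225.48 − $98.2589 = $127.22.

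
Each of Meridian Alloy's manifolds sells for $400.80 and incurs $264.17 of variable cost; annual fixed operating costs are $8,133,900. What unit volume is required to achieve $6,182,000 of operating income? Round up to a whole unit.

104,779 manifolds

Each unit contributes $400.80 − $264.17 = $136.63.
Need Q such that Q × $136.63 − $8,133,900 = $6,182,000, i.e. Q = $14,315,900 / $136.63 = 104,778.60 → 104,779.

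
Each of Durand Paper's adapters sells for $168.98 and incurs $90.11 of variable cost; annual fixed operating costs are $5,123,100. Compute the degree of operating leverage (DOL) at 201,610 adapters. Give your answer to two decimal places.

1.48

Contribution at this volume is 201,610 × $78.87 = $15,900,980.70.
Subtracting fixed costs: EBIT = $15,900,980.70 − $5,123,100 = $10,777,880.70.
So DOL = total CM / EBIT = $15,900,980.70 / $10,777,880.70 = 1.4753.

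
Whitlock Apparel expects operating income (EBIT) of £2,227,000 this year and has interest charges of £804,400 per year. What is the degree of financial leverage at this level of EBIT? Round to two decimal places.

Interest = £804,400.00.
Degree of financial leverage = EBIT / (EBIT − interest) = £2,227,000 / £1,422,600.00 = 1.5654.

1.57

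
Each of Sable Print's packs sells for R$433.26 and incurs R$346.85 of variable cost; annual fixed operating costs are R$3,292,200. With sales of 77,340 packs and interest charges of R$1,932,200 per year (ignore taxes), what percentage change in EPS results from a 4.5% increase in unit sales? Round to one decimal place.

Total contribution margin = 77,340 × R$86.41 = R$6,682,949.40.
EBIT = R$6,682,949.40 − R$3,292,200 = R$3,390,749.40.
Interest = R$1,932,200.00, so EBIT − I = R$1,458,549.40.
DCL = total CM / (EBIT − I) = R$6,682,949.40 / R$1,458,549.40 = 4.5819.
%ΔEPS = DCL × %ΔSales = 4.5819 × +4.5% = +20.6%.

+20.6%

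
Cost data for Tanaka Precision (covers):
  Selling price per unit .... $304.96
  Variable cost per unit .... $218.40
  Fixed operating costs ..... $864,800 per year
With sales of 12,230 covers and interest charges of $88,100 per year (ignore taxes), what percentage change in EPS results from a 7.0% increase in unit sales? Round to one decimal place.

Contribution at this volume is 12,230 × $86.56 = $1,058,628.80.
Operating income = contribution − fixed costs = $1,058,628.80 − $864,800 = $193,828.80.
Interest = $88,100.00, so EBIT − I = $105,728.80.
Degree of combined leverage = contribution ÷ (EBIT − I) = $1,058,628.80 ÷ $105,728.80 = 10.0127.
EPS therefore changes by 10.0127 × (+7.0%) = +70.1%.

+70.1%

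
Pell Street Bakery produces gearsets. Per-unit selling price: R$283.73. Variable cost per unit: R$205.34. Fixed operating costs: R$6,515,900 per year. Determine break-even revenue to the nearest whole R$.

R$23,584,084

Contribution margin per unit = R$283.73 − R$205.34 = R$78.39, a CM ratio of R$78.39 ÷ R$283.73 = 0.2763.
Break-even revenue = fixed costs × price ÷ CM = R$6,515,900 × R$283.73 ÷ R$78.39 = R$23,584,084.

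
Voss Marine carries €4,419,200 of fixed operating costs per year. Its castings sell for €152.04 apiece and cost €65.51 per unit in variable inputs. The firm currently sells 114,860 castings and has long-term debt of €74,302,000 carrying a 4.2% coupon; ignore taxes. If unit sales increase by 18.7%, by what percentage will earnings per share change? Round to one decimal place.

At 114,860 units, contribution = 114,860 × €86.53 = €9,938,835.80.
Subtracting fixed costs: EBIT = €9,938,835.80 − €4,419,200 = €5,519,635.80.
After interest of €3,120,684.00, pre-tax earnings = €2,398,951.80.
DCL = total CM / (EBIT − I) = €9,938,835.80 / €2,398,951.80 = 4.1430.
%ΔEPS = DCL × %ΔSales = 4.1430 × +18.7% = +77.5%.

+77.5%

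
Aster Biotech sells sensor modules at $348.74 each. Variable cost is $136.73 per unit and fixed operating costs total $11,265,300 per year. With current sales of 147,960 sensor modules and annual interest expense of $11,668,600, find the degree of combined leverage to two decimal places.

3.72

Total contribution margin = 147,960 × $212.01 = $31,368,999.60.
Subtracting fixed costs: EBIT = $31,368,999.60 − $11,265,300 = $20,103,699.60. Interest = $11,668,600.00, so EBIT − I = $8,435,099.60.
Degree of total leverage = total CM / (EBIT − interest) = $31,368,999.60 / $8,435,099.60 = 3.7189.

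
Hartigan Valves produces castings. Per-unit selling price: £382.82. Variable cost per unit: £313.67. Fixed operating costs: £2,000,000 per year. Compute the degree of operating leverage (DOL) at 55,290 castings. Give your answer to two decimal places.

Total contribution margin = 55,290 × £69.15 = £3,823,303.50.
EBIT = £3,823,303.50 − £2,000,000 = £1,823,303.50.
DOL = contribution ÷ EBIT = £3,823,303.50 ÷ £1,823,303.50 = 2.0969.

2.10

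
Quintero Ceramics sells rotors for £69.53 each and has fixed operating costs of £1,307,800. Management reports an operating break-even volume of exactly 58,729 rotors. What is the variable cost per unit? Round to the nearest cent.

£47.26

At break-even, FC = Q × (P − VC), so P − VC = £1,307,800 ÷ 58,729 = £22.2684.
Variable cost per unit = £69.53 − £22.2684 = £47.26.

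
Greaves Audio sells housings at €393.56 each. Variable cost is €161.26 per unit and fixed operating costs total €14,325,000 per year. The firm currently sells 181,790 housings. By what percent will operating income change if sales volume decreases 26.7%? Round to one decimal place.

-40.4%

Contribution at this volume is 181,790 × €232.30 = €42,229,817.00.
EBIT = €42,229,817.00 − €14,325,000 = €27,904,817.00.
So DOL = total CM / EBIT = €42,229,817.00 / €27,904,817.00 = 1.5134.
Operating income changes by 1.5134 × -26.7% = -40.4%.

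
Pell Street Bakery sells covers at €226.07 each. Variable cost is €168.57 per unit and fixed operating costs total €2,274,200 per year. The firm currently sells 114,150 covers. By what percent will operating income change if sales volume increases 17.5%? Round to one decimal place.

+26.8%

At 114,150 units, contribution = 114,150 × €57.50 = €6,563,625.00.
Operating income = contribution − fixed costs = €6,563,625.00 − €2,274,200 = €4,289,425.00.
So DOL = total CM / EBIT = €6,563,625.00 / €4,289,425.00 = 1.5302.
Operating income changes by 1.5302 × +17.5% = +26.8%.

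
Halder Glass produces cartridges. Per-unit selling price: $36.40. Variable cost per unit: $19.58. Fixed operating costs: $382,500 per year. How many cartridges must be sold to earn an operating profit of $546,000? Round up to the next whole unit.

Each unit contributes $36.40 − $19.58 = $16.82.
Need Q such that Q × $16.82 − $382,500 = $546,000, i.e. Q = $928,500 / $16.82 = 55,202.14 → 55,203.

55,203 cartridges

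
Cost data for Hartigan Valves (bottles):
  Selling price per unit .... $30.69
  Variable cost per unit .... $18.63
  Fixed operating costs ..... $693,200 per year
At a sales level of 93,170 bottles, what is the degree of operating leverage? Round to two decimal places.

2.61

At 93,170 units, contribution = 93,170 × $12.06 = $1,123,630.20.
EBIT = $1,123,630.20 − $693,200 = $430,430.20.
DOL = contribution ÷ EBIT = $1,123,630.20 ÷ $430,430.20 = 2.6105.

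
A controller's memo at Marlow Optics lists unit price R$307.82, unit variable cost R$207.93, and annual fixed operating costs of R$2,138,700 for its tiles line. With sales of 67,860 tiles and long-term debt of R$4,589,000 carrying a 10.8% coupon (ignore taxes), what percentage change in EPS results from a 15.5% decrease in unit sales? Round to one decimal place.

Contribution at this volume is 67,860 × R$99.89 = R$6,778,535.40.
Subtracting fixed costs: EBIT = R$6,778,535.40 − R$2,138,700 = R$4,639,835.40.
After interest of R$495,612.00, pre-tax earnings = R$4,144,223.40.
DCL = total CM / (EBIT − I) = R$6,778,535.40 / R$4,144,223.40 = 1.6357.
%ΔEPS = DCL × %ΔSales = 1.6357 × -15.5% = -25.4%.

-25.4%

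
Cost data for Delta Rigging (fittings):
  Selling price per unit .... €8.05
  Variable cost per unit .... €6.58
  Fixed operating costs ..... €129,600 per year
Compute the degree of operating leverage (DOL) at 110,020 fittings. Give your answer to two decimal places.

Total contribution margin = 110,020 × €1.47 = €161,729.40.
Operating income = contribution − fixed costs = €161,729.40 − €129,600 = €32,129.40.
Degree of operating leverage = €161,729.40 / €32,129.40 = 5.0337.

5.03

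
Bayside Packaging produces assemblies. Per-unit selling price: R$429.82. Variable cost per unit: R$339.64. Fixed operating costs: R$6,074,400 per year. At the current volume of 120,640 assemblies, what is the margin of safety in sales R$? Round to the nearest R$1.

Each unit contributes R$429.82 − R$339.64 = R$90.18. Break-even units = R$6,074,400 ÷ R$90.18 = 67,358.62; break-even revenue = 67,358.62 × R$429.82 = R$28,952,080.37.
Actual sales revenue = 120,640 × R$429.82 = R$51,853,484.80.
Margin of safety = R$51,853,484.80 − R$28,952,080.37 = R$22,901,404.

R$22,901,404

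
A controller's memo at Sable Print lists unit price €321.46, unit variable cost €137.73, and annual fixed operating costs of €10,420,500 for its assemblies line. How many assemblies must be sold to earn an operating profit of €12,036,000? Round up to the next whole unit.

Each unit contributes €321.46 − €137.73 = €183.73.
Units = (FC + target) / CM = (€10,420,500 + €12,036,000) / €183.73 = 122,225.55, so 122,226 assemblies.

122,226 assemblies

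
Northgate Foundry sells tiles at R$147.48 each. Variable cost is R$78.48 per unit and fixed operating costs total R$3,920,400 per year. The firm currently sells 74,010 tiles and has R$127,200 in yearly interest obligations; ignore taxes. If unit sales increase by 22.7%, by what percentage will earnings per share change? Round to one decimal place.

Contribution at this volume is 74,010 × R$69.00 = R$5,106,690.00.
EBIT = R$5,106,690.00 − R$3,920,400 = R$1,186,290.00.
After interest of R$127,200.00, pre-tax earnings = R$1,059,090.00.
Degree of combined leverage = contribution ÷ (EBIT − I) = R$5,106,690.00 ÷ R$1,059,090.00 = 4.8218.
%ΔEPS = DCL × %ΔSales = 4.8218 × +22.7% = +109.5%.

+109.5%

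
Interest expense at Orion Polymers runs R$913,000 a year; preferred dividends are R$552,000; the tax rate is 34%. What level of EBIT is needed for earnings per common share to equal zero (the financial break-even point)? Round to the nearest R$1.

R$1,749,364

Grossing the preferred dividend up to pre-tax terms: R$552,000 / (1 − 0.34) = R$836,363.64.
EPS = 0 when EBIT covers interest plus the pre-tax preferred burden: R$913,000 + R$836,363.64 = R$1,749,363.64.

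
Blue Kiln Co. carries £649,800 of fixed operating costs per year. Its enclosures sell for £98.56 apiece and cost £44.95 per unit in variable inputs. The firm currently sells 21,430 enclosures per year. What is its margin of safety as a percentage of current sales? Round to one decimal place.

43.4%

Each unit contributes £98.56 − £44.95 = £53.61. Break-even units = £649,800 ÷ £53.61 = 12,120.87; break-even revenue = 12,120.87 × £98.56 = £1,194,633.24.
Current sales = 21,430 × £98.56 = £2,112,140.80.
Margin of safety = (£2,112,140.80 − £1,194,633.24) ÷ £2,112,140.80 = 43.4%.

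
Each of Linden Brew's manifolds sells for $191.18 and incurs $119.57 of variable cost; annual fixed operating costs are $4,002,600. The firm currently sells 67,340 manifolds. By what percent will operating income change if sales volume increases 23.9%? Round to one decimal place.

+140.6%

Contribution at this volume is 67,340 × $71.61 = $4,822,217.40.
Subtracting fixed costs: EBIT = $4,822,217.40 − $4,002,600 = $819,617.40.
Degree of operating leverage = $4,822,217.40 / $819,617.40 = 5.8835.
Operating income changes by 5.8835 × +23.9% = +140.6%.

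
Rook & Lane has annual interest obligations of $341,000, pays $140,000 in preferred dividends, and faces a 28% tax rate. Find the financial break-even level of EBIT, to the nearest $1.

Preferred dividends are paid after tax, so their pre-tax equivalent is $140,000 ÷ (1 − 0.28) = $194,444.44.
EPS = 0 when EBIT covers interest plus the pre-tax preferred burden: $341,000 + $194,444.44 = $535,444.44.

$535,444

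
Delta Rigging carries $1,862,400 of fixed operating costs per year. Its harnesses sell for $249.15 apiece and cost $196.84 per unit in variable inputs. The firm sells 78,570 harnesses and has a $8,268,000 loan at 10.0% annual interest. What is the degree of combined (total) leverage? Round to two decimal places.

2.89

At 78,570 units, contribution = 78,570 × $52.31 = $4,109,996.70.
EBIT = $4,109,996.70 − $1,862,400 = $2,247,596.70. Interest = $826,800.00, so EBIT − I = $1,420,796.70.
Degree of total leverage = total CM / (EBIT − interest) = $4,109,996.70 / $1,420,796.70 = 2.8927.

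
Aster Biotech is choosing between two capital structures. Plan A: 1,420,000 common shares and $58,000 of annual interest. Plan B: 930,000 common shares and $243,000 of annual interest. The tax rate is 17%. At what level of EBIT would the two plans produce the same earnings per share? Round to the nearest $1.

At indifference, (EBIT − 58,000)(1 − t)/1,420,000 = (EBIT − 243,000)(1 − t)/930,000.
Cancelling (1 − t) and cross-multiplying: 930,000·(EBIT − 58,000) = 1,420,000·(EBIT − 243,000).
Solving, EBIT = (243,000·1,420,000 − 58,000·930,000) / (1,420,000 − 930,000) = 291,120,000,000 / 490,000 = 594,122.45.

$594,122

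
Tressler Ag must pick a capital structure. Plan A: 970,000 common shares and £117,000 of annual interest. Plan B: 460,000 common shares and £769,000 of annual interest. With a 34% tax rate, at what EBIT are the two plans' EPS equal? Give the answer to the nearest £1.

At indifference, (EBIT − 117,000)(1 − t)/970,000 = (EBIT − 769,000)(1 − t)/460,000.
Cancelling (1 − t) and cross-multiplying: 460,000·(EBIT − 117,000) = 970,000·(EBIT − 769,000).
Solving, EBIT = (769,000·970,000 − 117,000·460,000) / (970,000 − 460,000) = 692,110,000,000 / 510,000 = 1,357,078.43.

£1,357,078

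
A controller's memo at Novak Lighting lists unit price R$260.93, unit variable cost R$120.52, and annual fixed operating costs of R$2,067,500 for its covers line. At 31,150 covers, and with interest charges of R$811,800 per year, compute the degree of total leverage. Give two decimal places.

2.93

Contribution at this volume is 31,150 × R$140.41 = R$4,373,771.50.
Operating income = contribution − fixed costs = R$4,373,771.50 − R$2,067,500 = R$2,306,271.50. Interest = R$811,800.00, so EBIT − I = R$1,494,471.50.
DCL = contribution ÷ (EBIT − I) = R$4,373,771.50 ÷ R$1,494,471.50 = 2.9266.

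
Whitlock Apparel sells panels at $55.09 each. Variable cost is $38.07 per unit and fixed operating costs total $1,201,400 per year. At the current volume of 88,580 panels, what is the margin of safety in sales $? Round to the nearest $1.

Unit CM = price − variable cost = $55.09 − $38.07 = $17.02. Break-even units = $1,201,400 ÷ $17.02 = 70,587.54; break-even revenue = 70,587.54 × $55.09 = $3,888,667.80.
Actual sales revenue = 88,580 × $55.09 = $4,879,872.20.
Margin of safety = $4,879,872.20 − $3,888,667.80 = $991,204.

$991,204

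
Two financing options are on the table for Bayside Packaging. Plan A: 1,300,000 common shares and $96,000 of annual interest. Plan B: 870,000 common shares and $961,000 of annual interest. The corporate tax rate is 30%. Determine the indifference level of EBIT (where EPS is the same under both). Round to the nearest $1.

At indifference, (EBIT − 96,000)(1 − t)/1,300,000 = (EBIT − 961,000)(1 − t)/870,000.
Cancelling (1 − t) and cross-multiplying: 870,000·(EBIT − 96,000) = 1,300,000·(EBIT − 961,000).
Solving, EBIT = (961,000·1,300,000 − 96,000·870,000) / (1,300,000 − 870,000) = 1,165,780,000,000 / 430,000 = 2,711,116.28.

$2,711,116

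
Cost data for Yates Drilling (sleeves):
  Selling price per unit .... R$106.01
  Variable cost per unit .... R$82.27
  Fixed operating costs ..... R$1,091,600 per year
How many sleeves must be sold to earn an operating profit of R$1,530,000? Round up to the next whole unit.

Unit CM = price − variable cost = R$106.01 − R$82.27 = R$23.74.
Units = (FC + target) / CM = (R$1,091,600 + R$1,530,000) / R$23.74 = 110,429.65, so 110,430 sleeves.

110,430 sleeves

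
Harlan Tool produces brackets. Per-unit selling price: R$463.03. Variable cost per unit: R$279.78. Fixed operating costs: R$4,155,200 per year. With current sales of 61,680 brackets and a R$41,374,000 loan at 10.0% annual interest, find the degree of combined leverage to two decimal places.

3.75

Total contribution margin = 61,680 × R$183.25 = R$11,302,860.00.
Subtracting fixed costs: EBIT = R$11,302,860.00 − R$4,155,200 = R$7,147,660.00. Interest = R$4,137,400.00, so EBIT − I = R$3,010,260.00.
DCL = contribution ÷ (EBIT − I) = R$11,302,860.00 ÷ R$3,010,260.00 = 3.7548.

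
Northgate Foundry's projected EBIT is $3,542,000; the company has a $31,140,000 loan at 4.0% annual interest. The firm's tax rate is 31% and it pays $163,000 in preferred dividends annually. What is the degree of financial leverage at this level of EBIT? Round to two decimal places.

Annual interest charges come to $1,245,600.00.
Pre-tax preferred-dividend burden = $163,000 ÷ (1 − 0.31) = $236,231.88.
DFL = EBIT ÷ [EBIT − I − D_p/(1−t)] = $3,542,000 ÷ [$3,542,000 − $1,245,600.00 − $236,231.88] = $3,542,000 ÷ $2,060,168.12 = 1.7193.

1.72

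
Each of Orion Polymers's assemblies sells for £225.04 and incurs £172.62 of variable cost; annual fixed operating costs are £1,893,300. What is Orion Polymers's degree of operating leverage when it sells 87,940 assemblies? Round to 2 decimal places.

1.70

Total contribution margin = 87,940 × £52.42 = £4,609,814.80.
Operating income = contribution − fixed costs = £4,609,814.80 − £1,893,300 = £2,716,514.80.
DOL = contribution ÷ EBIT = £4,609,814.80 ÷ £2,716,514.80 = 1.6970.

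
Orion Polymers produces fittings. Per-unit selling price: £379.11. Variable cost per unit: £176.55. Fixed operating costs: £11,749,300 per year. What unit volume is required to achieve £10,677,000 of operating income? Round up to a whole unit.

110,715 fittings

Each unit contributes £379.11 − £176.55 = £202.56.
Units = (FC + target) / CM = (£11,749,300 + £10,677,000) / £202.56 = 110,714.36, so 110,715 fittings.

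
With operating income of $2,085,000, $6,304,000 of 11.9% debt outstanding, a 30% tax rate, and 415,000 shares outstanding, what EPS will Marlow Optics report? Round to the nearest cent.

$2.25

Interest = $750,176.00, so EBT = $2,085,000 − $750,176.00 = $1,334,824.00.
Net income = $1,334,824.00 × (1 − 0.30) = $934,376.80.
Per share: $934,376.80 / 415,000 shares = $2.25.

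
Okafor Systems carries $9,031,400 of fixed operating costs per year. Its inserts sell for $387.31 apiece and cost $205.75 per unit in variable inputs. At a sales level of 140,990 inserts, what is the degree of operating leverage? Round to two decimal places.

1.55

Total contribution margin = 140,990 × $181.56 = $25,598,144.40.
Subtracting fixed costs: EBIT = $25,598,144.40 − $9,031,400 = $16,566,744.40.
So DOL = total CM / EBIT = $25,598,144.40 / $16,566,744.40 = 1.5452.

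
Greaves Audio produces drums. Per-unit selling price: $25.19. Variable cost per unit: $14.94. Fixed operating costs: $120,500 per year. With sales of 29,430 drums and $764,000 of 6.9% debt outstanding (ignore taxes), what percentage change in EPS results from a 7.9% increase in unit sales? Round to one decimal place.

Contribution at this volume is 29,430 × $10.25 = $301,657.50.
Operating income = contribution − fixed costs = $301,657.50 − $120,500 = $181,157.50.
Interest = $52,716.00, so EBIT − I = $128,441.50.
Degree of combined leverage = contribution ÷ (EBIT − I) = $301,657.50 ÷ $128,441.50 = 2.3486.
%ΔEPS = DCL × %ΔSales = 2.3486 × +7.9% = +18.6%.

+18.6%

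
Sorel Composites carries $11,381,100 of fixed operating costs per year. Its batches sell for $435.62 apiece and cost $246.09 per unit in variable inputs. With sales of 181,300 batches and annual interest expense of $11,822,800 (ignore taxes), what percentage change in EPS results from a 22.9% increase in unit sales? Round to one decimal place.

Contribution at this volume is 181,300 × $189.53 = $34,361,789.00.
EBIT = $34,361,789.00 − $11,381,100 = $22,980,689.00.
Interest = $11,822,800.00, so EBIT − I = $11,157,889.00.
Degree of combined leverage = contribution ÷ (EBIT − I) = $34,361,789.00 ÷ $11,157,889.00 = 3.0796.
EPS therefore changes by 3.0796 × (+22.9%) = +70.5%.

+70.5%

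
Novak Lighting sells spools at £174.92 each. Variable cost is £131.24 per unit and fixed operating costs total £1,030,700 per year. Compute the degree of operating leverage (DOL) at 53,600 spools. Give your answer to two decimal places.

Contribution at this volume is 53,600 × £43.68 = £2,341,248.00.
Subtracting fixed costs: EBIT = £2,341,248.00 − £1,030,700 = £1,310,548.00.
So DOL = total CM / EBIT = £2,341,248.00 / £1,310,548.00 = 1.7865.

1.79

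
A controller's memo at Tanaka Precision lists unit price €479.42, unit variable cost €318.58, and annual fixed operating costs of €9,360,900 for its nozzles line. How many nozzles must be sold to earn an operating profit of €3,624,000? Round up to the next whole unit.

Contribution margin per unit = €479.42 − €318.58 = €160.84.
Need Q such that Q × €160.84 − €9,360,900 = €3,624,000, i.e. Q = €12,984,900 / €160.84 = 80,731.78 → 80,732.

80,732 nozzles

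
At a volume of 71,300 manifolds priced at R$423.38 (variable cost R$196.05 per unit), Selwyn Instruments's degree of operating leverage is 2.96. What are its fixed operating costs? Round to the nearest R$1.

R$10,732,741

Contribution at this volume is 71,300 × R$227.33 = R$16,208,629.00.
DOL = contribution / EBIT, so EBIT = R$16,208,629.00 / 2.96 = R$5,475,888.18.
Fixed costs = CM − EBIT = R$16,208,629.00 − R$5,475,888.18 = R$10,732,741.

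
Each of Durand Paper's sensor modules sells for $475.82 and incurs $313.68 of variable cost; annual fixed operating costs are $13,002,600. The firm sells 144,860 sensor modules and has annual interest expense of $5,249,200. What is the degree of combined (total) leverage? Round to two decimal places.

Contribution at this volume is 144,860 × $162.14 = $23,487,600.40.
Operating income = contribution − fixed costs = $23,487,600.40 − $13,002,600 = $10,485,000.40. Interest = $5,249,200.00, so EBIT − I = $5,235,800.40.
DCL = contribution ÷ (EBIT − I) = $23,487,600.40 ÷ $5,235,800.40 = 4.4860.

4.49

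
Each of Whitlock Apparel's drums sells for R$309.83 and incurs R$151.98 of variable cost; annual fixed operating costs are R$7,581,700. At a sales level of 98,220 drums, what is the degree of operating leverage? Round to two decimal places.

Total contribution margin = 98,220 × R$157.85 = R$15,504,027.00.
Operating income = contribution − fixed costs = R$15,504,027.00 − R$7,581,700 = R$7,922,327.00.
Degree of operating leverage = R$15,504,027.00 / R$7,922,327.00 = 1.9570.

1.96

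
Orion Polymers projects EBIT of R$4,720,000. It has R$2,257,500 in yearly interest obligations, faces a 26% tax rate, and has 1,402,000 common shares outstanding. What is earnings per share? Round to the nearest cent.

Interest = R$2,257,500.00, so EBT = R$4,720,000 − R$2,257,500.00 = R$2,462,500.00.
Net income = R$2,462,500.00 × (1 − 0.26) = R$1,822,250.00.
EPS = R$1,822,250.00 ÷ 1,402,000 = R$1.30.

R$1.30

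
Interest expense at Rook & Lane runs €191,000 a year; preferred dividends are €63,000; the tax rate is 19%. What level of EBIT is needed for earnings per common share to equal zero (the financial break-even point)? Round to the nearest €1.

€268,778

Grossing the preferred dividend up to pre-tax terms: €63,000 / (1 − 0.19) = €77,777.78.
Financial break-even EBIT = interest + D_p ÷ (1 − t) = €191,000 + €77,777.78 = €268,777.78.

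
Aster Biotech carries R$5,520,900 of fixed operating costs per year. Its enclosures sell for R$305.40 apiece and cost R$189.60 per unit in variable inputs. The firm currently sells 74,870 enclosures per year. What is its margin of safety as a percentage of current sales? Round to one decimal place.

Contribution margin per unit = R$305.40 − R$189.60 = R$115.80. Break-even units = R$5,520,900 ÷ R$115.80 = 47,676.17; break-even revenue = 47,676.17 × R$305.40 = R$14,560,301.04.
Actual sales revenue = 74,870 × R$305.40 = R$22,865,298.00.
Margin of safety = (R$22,865,298.00 − R$14,560,301.04) ÷ R$22,865,298.00 = 36.3%.

36.3%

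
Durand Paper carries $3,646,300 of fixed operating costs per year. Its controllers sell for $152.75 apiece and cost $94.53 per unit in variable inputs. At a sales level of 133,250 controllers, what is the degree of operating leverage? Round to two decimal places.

1.89

At 133,250 units, contribution = 133,250 × $58.22 = $7,757,815.00.
EBIT = $7,757,815.00 − $3,646,300 = $4,111,515.00.
Degree of operating leverage = $7,757,815.00 / $4,111,515.00 = 1.8869.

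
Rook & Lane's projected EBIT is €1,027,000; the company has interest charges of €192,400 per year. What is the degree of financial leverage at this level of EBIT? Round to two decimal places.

1.23

Annual interest charges come to €192,400.00.
DFL = EBIT ÷ (EBIT − I) = €1,027,000 ÷ (€1,027,000 − €192,400.00) = €1,027,000 ÷ €834,600.00 = 1.2305.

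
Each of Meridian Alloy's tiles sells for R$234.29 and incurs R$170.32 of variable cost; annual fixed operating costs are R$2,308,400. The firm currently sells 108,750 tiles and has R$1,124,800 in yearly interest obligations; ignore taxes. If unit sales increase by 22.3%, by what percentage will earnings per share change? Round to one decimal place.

Contribution at this volume is 108,750 × R$63.97 = R$6,956,737.50.
Subtracting fixed costs: EBIT = R$6,956,737.50 − R$2,308,400 = R$4,648,337.50.
Interest = R$1,124,800.00, so EBIT − I = R$3,523,537.50.
Degree of combined leverage = contribution ÷ (EBIT − I) = R$6,956,737.50 ÷ R$3,523,537.50 = 1.9744.
EPS therefore changes by 1.9744 × (+22.3%) = +44.0%.

+44.0%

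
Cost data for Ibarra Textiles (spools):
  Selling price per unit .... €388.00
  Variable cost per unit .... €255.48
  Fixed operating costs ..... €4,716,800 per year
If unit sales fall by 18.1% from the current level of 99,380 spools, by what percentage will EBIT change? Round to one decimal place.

Contribution at this volume is 99,380 × €132.52 = €13,169,837.60.
EBIT = €13,169,837.60 − €4,716,800 = €8,453,037.60.
DOL = contribution ÷ EBIT = €13,169,837.60 ÷ €8,453,037.60 = 1.5580.
Operating income changes by 1.5580 × -18.1% = -28.2%.

-28.2%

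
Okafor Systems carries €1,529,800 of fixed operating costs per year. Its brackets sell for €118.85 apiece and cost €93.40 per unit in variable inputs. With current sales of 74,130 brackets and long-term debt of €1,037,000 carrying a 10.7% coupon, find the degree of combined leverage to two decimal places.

Contribution at this volume is 74,130 × €25.45 = €1,886,608.50.
Operating income = contribution − fixed costs = €1,886,608.50 − €1,529,800 = €356,808.50. Interest = €110,959.00.
DOL = €1,886,608.50 ÷ €356,808.50 = 5.2875; DFL = €356,808.50 ÷ €245,849.50 = 1.4513.
Combined leverage = 5.2875 × 1.4513 = 7.6737.

7.67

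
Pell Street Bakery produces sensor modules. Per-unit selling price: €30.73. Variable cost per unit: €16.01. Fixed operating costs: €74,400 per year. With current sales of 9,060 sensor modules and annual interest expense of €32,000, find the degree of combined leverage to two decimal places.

At 9,060 units, contribution = 9,060 × €14.72 = €133,363.20.
Subtracting fixed costs: EBIT = €133,363.20 − €74,400 = €58,963.20. Interest = €32,000.00, so EBIT − I = €26,963.20.
DCL = contribution ÷ (EBIT − I) = €133,363.20 ÷ €26,963.20 = 4.9461.

4.95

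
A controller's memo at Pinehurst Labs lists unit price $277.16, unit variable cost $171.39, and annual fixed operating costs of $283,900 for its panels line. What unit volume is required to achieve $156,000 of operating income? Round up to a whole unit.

Contribution margin per unit = $277.16 − $171.39 = $105.77.
Units = (FC + target) / CM = ($283,900 + $156,000) / $105.77 = 4,159.02, so 4,160 panels.

4,160 panels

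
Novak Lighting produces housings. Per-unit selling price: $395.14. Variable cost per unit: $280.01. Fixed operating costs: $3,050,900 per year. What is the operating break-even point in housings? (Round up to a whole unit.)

Each unit contributes $395.14 − $280.01 = $115.13.
Break-even volume = fixed costs ÷ CM per unit = $3,050,900 ÷ $115.13 = 26,499.61, so 26,500 housings.

26,500 housings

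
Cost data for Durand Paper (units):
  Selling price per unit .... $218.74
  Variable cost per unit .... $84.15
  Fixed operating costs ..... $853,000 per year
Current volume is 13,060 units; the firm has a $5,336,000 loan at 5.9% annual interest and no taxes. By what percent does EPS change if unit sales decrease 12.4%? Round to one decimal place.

-36.9%

Total contribution margin = 13,060 × $134.59 = $1,757,745.40.
EBIT = $1,757,745.40 − $853,000 = $904,745.40.
Interest = $314,824.00, so EBIT − I = $589,921.40.
DCL = total CM / (EBIT − I) = $1,757,745.40 / $589,921.40 = 2.9796.
EPS therefore changes by 2.9796 × (-12.4%) = -36.9%.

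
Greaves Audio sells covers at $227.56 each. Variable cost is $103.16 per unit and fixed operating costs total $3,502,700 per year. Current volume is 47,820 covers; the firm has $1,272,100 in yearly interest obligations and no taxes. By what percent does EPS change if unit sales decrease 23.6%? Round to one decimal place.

-119.6%

At 47,820 units, contribution = 47,820 × $124.40 = $5,948,808.00.
EBIT = $5,948,808.00 − $3,502,700 = $2,446,108.00.
After interest of $1,272,100.00, pre-tax earnings = $1,174,008.00.
Degree of combined leverage = contribution ÷ (EBIT − I) = $5,948,808.00 ÷ $1,174,008.00 = 5.0671.
%ΔEPS = DCL × %ΔSales = 5.0671 × -23.6% = -119.6%.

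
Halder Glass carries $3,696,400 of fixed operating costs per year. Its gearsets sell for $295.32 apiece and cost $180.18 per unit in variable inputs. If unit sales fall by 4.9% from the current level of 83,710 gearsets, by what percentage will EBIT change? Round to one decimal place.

-7.9%

At 83,710 units, contribution = 83,710 × $115.14 = $9,638,369.40.
Operating income = contribution − fixed costs = $9,638,369.40 − $3,696,400 = $5,941,969.40.
DOL = contribution ÷ EBIT = $9,638,369.40 ÷ $5,941,969.40 = 1.6221.
Operating income changes by 1.6221 × -4.9% = -7.9%.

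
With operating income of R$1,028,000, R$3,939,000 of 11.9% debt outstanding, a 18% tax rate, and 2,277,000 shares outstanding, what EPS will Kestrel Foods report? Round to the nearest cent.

Interest = R$468,741.00, so EBT = R$1,028,000 − R$468,741.00 = R$559,259.00.
After tax at 18%: net income = R$559,259.00 × 0.82 = R$458,592.38.
EPS = R$458,592.38 ÷ 2,277,000 = R$0.20.

R$0.20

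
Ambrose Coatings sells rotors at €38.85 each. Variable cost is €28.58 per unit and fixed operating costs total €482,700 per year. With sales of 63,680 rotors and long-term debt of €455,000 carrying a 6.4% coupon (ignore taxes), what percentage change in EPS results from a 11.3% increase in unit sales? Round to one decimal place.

Total contribution margin = 63,680 × €10.27 = €653,993.60.
EBIT = €653,993.60 − €482,700 = €171,293.60.
After interest of €29,120.00, pre-tax earnings = €142,173.60.
Degree of combined leverage = contribution ÷ (EBIT − I) = €653,993.60 ÷ €142,173.60 = 4.6000.
%ΔEPS = DCL × %ΔSales = 4.6000 × +11.3% = +52.0%.

+52.0%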